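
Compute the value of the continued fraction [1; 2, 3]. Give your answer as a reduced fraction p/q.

Start with 3.
2 + 1/(3/1) = 2 + 1/3 = 7/3
1 + 1/(7/3) = 1 + 3/7 = 10/7

10/7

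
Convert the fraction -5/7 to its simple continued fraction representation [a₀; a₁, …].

⌊-5/7⌋ = -1, remainder 2
⌊7/2⌋ = 3, remainder 1
⌊2/1⌋ = 2, remainder 0

[-1; 3, 2]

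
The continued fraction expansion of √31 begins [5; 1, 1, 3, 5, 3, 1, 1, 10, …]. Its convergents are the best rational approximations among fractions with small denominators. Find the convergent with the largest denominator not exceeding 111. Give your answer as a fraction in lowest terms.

206/37

a_0 = 5: 5/1  (≤ bound)
a_1 = 1: 6/1  (≤ bound)
a_2 = 1: 11/2  (≤ bound)
a_3 = 3: 39/7  (≤ bound)
a_4 = 5: 206/37  (≤ bound)
a_5 = 3: 657/118  (> 111, stop)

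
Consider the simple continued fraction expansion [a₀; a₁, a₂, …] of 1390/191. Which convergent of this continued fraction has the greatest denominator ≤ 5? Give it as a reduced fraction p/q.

List convergents until the denominator exceeds the bound:
a_0 = 7: 7/1  (≤ bound)
a_1 = 3: 22/3  (≤ bound)
a_2 = 1: 29/4  (≤ bound)
a_3 = 1: 51/7  (> 5, stop)

29/4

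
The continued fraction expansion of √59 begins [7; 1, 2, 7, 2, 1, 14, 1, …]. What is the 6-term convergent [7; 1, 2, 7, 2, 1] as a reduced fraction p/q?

Work from the innermost term outward:
Start with 1.
2 + 1/(1/1) = 2 + 1/1 = 3/1
7 + 1/(3/1) = 7 + 1/3 = 22/3
2 + 1/(22/3) = 2 + 3/22 = 47/22
1 + 1/(47/22) = 1 + 22/47 = 69/47
7 + 1/(69/47) = 7 + 47/69 = 530/69

530/69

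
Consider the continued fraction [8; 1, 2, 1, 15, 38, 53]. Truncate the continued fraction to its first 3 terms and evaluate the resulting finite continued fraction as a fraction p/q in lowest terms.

Starting at the tail and folding back:
Start with 2.
1 + 1/(2/1) = 1 + 1/2 = 3/2
8 + 1/(3/2) = 8 + 2/3 = 26/3

26/3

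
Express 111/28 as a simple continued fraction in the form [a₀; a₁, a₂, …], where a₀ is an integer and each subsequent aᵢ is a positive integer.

Repeatedly divide and take the remainder:
⌊111/28⌋ = 3, remainder 27
⌊28/27⌋ = 1, remainder 1
⌊27/1⌋ = 27, remainder 0

[3; 1, 27]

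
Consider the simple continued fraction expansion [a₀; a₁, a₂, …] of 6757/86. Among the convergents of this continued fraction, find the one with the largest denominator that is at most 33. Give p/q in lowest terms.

550/7

a_0 = 78: 78/1  (≤ bound)
a_1 = 1: 79/1  (≤ bound)
a_2 = 1: 157/2  (≤ bound)
a_3 = 3: 550/7  (≤ bound)
a_4 = 12: 6757/86  (> 33, stop)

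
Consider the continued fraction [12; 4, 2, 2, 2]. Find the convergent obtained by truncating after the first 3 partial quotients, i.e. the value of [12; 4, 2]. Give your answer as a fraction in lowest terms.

a_0 = 12: 12/1
a_1 = 4: 49/4
a_2 = 2: 110/9

110/9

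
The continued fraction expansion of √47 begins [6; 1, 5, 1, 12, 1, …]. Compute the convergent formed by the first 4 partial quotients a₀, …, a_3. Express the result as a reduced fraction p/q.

Starting at the tail and folding back:
Start with 1.
5 + 1/(1/1) = 5 + 1/1 = 6/1
1 + 1/(6/1) = 1 + 1/6 = 7/6
6 + 1/(7/6) = 6 + 6/7 = 48/7

48/7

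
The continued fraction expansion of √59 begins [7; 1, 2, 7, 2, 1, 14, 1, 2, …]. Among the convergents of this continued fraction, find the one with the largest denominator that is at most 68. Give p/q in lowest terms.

361/47

List convergents until the denominator exceeds the bound:
a_0 = 7: 7/1  (≤ bound)
a_1 = 1: 8/1  (≤ bound)
a_2 = 2: 23/3  (≤ bound)
a_3 = 7: 169/22  (≤ bound)
a_4 = 2: 361/47  (≤ bound)
a_5 = 1: 530/69  (> 68, stop)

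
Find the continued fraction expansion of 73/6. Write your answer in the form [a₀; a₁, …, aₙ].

[12; 6]

73 ÷ 6 → quotient 12, remainder 1
6 ÷ 1 → quotient 6, remainder 0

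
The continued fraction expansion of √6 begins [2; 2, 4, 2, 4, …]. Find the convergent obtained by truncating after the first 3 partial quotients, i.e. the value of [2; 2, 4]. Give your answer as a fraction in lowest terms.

22/9

Start with 4.
2 + 1/(4/1) = 2 + 1/4 = 9/4
2 + 1/(9/4) = 2 + 4/9 = 22/9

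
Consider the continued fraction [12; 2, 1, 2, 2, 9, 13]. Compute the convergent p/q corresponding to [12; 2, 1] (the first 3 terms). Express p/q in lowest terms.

Compute successive convergents:
a_0 = 12: 12/1
a_1 = 2: 25/2
a_2 = 1: 37/3

37/3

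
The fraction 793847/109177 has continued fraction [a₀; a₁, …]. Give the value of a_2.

793847 ÷ 109177 → quotient 7, remainder 29608
109177 ÷ 29608 → quotient 3, remainder 20353
29608 ÷ 20353 → quotient 1, remainder 9255

1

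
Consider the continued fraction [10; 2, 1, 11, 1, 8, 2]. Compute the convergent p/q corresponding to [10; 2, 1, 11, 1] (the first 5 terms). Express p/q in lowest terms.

Collapse the nested fraction from the inside out:
Start with 1.
11 + 1/(1/1) = 11 + 1/1 = 12/1
1 + 1/(12/1) = 1 + 1/12 = 13/12
2 + 1/(13/12) = 2 + 12/13 = 38/13
10 + 1/(38/13) = 10 + 13/38 = 393/38

393/38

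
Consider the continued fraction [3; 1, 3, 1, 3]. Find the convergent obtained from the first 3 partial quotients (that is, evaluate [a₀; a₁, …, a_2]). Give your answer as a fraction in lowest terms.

15/4

Build up convergents one term at a time:
a_0 = 3: 3/1
a_1 = 1: 4/1
a_2 = 3: 15/4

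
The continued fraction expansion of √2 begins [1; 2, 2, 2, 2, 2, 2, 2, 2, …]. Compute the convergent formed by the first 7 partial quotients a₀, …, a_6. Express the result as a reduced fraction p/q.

239/169

Build up convergents one term at a time:
a_0 = 1: 1/1
a_1 = 2: 3/2
a_2 = 2: 7/5
a_3 = 2: 17/12
a_4 = 2: 41/29
a_5 = 2: 99/70
a_6 = 2: 239/169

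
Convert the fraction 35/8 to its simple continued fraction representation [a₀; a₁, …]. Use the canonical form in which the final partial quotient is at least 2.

35 = 4·8 + 3, so a_0 = 4
8 = 2·3 + 2, so a_1 = 2
3 = 1·2 + 1, so a_2 = 1
2 = 2·1 + 0, so a_3 = 2

[4; 2, 1, 2]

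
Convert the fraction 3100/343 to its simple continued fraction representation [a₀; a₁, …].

[9; 26, 2, 1, 1, 2]

3100 ÷ 343 → quotient 9, remainder 13
343 ÷ 13 → quotient 26, remainder 5
13 ÷ 5 → quotient 2, remainder 3
5 ÷ 3 → quotient 1, remainder 2
3 ÷ 2 → quotient 1, remainder 1
2 ÷ 1 → quotient 2, remainder 0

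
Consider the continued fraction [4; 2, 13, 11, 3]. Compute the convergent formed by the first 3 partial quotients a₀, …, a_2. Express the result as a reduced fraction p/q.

121/27

Collapse the nested fraction from the inside out:
Start with 13.
2 + 1/(13/1) = 2 + 1/13 = 27/13
4 + 1/(27/13) = 4 + 13/27 = 121/27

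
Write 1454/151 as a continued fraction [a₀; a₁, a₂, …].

[9; 1, 1, 1, 2, 3, 2, 2]

1454 = 9·151 + 95, so a_0 = 9
151 = 1·95 + 56, so a_1 = 1
95 = 1·56 + 39, so a_2 = 1
56 = 1·39 + 17, so a_3 = 1
39 = 2·17 + 5, so a_4 = 2
17 = 3·5 + 2, so a_5 = 3
5 = 2·2 + 1, so a_6 = 2
2 = 2·1 + 0, so a_7 = 2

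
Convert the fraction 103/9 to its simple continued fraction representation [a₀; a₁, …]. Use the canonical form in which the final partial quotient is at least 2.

[11; 2, 4]

103 ÷ 9 → quotient 11, remainder 4
9 ÷ 4 → quotient 2, remainder 1
4 ÷ 1 → quotient 4, remainder 0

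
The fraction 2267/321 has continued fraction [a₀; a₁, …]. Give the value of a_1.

16

2267 ÷ 321 → quotient 7, remainder 20
321 ÷ 20 → quotient 16, remainder 1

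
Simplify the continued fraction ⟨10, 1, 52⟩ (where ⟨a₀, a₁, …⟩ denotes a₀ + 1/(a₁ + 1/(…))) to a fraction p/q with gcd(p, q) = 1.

Collapse the nested fraction from the inside out:
Start with 52.
1 + 1/(52/1) = 1 + 1/52 = 53/52
10 + 1/(53/52) = 10 + 52/53 = 582/53

582/53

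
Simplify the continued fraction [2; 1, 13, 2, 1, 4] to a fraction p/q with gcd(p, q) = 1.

589/201

a_0 = 2: 2/1
a_1 = 1: 3/1
a_2 = 13: 41/14
a_3 = 2: 85/29
a_4 = 1: 126/43
a_5 = 4: 589/201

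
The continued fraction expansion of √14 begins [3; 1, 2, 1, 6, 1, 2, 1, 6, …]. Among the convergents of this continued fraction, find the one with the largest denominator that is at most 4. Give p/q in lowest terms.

List convergents until the denominator exceeds the bound:
a_0 = 3: 3/1  (≤ bound)
a_1 = 1: 4/1  (≤ bound)
a_2 = 2: 11/3  (≤ bound)
a_3 = 1: 15/4  (≤ bound)
a_4 = 6: 101/27  (> 4, stop)

15/4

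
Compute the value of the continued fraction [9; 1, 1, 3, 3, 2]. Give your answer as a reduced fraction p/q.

Start with 2.
3 + 1/(2/1) = 3 + 1/2 = 7/2
3 + 1/(7/2) = 3 + 2/7 = 23/7
1 + 1/(23/7) = 1 + 7/23 = 30/23
1 + 1/(30/23) = 1 + 23/30 = 53/30
9 + 1/(53/30) = 9 + 30/53 = 507/53

507/53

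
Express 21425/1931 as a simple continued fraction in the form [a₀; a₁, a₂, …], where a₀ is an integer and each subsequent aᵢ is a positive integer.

[11; 10, 2, 45, 2]

Repeatedly divide and take the remainder:
⌊21425/1931⌋ = 11, remainder 184
⌊1931/184⌋ = 10, remainder 91
⌊184/91⌋ = 2, remainder 2
⌊91/2⌋ = 45, remainder 1
⌊2/1⌋ = 2, remainder 0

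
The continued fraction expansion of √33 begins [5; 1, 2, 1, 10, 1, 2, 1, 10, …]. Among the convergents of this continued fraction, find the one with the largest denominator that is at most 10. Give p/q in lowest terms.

23/4

a_0 = 5: 5/1  (≤ bound)
a_1 = 1: 6/1  (≤ bound)
a_2 = 2: 17/3  (≤ bound)
a_3 = 1: 23/4  (≤ bound)
a_4 = 10: 247/43  (> 10, stop)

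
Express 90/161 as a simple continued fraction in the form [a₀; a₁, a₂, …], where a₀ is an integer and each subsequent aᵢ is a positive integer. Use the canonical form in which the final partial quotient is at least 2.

Apply division with remainder until the remainder is 0:
90 ÷ 161 → quotient 0, remainder 90
161 ÷ 90 → quotient 1, remainder 71
90 ÷ 71 → quotient 1, remainder 19
71 ÷ 19 → quotient 3, remainder 14
19 ÷ 14 → quotient 1, remainder 5
14 ÷ 5 → quotient 2, remainder 4
5 ÷ 4 → quotient 1, remainder 1
4 ÷ 1 → quotient 4, remainder 0

[0; 1, 1, 3, 1, 2, 1, 4]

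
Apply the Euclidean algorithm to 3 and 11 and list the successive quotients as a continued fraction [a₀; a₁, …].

3 ÷ 11 → quotient 0, remainder 3
11 ÷ 3 → quotient 3, remainder 2
3 ÷ 2 → quotient 1, remainder 1
2 ÷ 1 → quotient 2, remainder 0

[0; 3, 1, 2]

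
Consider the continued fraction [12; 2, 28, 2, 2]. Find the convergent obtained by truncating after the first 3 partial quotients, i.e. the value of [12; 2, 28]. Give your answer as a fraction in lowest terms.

Compute successive convergents:
a_0 = 12: 12/1
a_1 = 2: 25/2
a_2 = 28: 712/57

712/57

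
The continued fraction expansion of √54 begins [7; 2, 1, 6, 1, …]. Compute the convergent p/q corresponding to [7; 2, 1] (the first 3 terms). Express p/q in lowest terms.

22/3

Build up convergents one term at a time:
a_0 = 7: 7/1
a_1 = 2: 15/2
a_2 = 1: 22/3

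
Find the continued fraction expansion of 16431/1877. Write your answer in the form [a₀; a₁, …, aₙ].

16431 ÷ 1877 → quotient 8, remainder 1415
1877 ÷ 1415 → quotient 1, remainder 462
1415 ÷ 462 → quotient 3, remainder 29
462 ÷ 29 → quotient 15, remainder 27
29 ÷ 27 → quotient 1, remainder 2
27 ÷ 2 → quotient 13, remainder 1
2 ÷ 1 → quotient 2, remainder 0

[8; 1, 3, 15, 1, 13, 2]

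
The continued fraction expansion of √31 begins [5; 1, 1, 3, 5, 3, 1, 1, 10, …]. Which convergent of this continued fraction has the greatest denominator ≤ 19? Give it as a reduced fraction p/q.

39/7

List convergents until the denominator exceeds the bound:
a_0 = 5: 5/1  (≤ bound)
a_1 = 1: 6/1  (≤ bound)
a_2 = 1: 11/2  (≤ bound)
a_3 = 3: 39/7  (≤ bound)
a_4 = 5: 206/37  (> 19, stop)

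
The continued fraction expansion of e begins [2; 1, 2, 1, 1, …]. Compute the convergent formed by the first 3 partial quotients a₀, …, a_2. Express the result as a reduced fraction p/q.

Collapse the nested fraction from the inside out:
Start with 2.
1 + 1/(2/1) = 1 + 1/2 = 3/2
2 + 1/(3/2) = 2 + 2/3 = 8/3

8/3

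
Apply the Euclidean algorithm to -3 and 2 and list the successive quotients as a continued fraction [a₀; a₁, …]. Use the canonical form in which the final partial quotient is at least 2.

⌊-3/2⌋ = -2, remainder 1
⌊2/1⌋ = 2, remainder 0

[-2; 2]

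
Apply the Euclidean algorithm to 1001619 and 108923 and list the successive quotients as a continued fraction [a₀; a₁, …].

[9; 5, 9, 52, 1, 1, 22]

Repeatedly divide and take the remainder:
1001619 ÷ 108923 → quotient 9, remainder 21312
108923 ÷ 21312 → quotient 5, remainder 2363
21312 ÷ 2363 → quotient 9, remainder 45
2363 ÷ 45 → quotient 52, remainder 23
45 ÷ 23 → quotient 1, remainder 22
23 ÷ 22 → quotient 1, remainder 1
22 ÷ 1 → quotient 22, remainder 0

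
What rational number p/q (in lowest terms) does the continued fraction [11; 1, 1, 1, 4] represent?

163/14

Starting at the tail and folding back:
Start with 4.
1 + 1/(4/1) = 1 + 1/4 = 5/4
1 + 1/(5/4) = 1 + 4/5 = 9/5
1 + 1/(9/5) = 1 + 5/9 = 14/9
11 + 1/(14/9) = 11 + 9/14 = 163/14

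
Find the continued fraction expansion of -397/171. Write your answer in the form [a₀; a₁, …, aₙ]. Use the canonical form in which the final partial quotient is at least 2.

-397 ÷ 171 → quotient -3, remainder 116
171 ÷ 116 → quotient 1, remainder 55
116 ÷ 55 → quotient 2, remainder 6
55 ÷ 6 → quotient 9, remainder 1
6 ÷ 1 → quotient 6, remainder 0

[-3; 1, 2, 9, 6]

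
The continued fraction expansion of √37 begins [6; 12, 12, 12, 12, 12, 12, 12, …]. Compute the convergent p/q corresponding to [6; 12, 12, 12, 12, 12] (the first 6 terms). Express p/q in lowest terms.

Start with 12.
12 + 1/(12/1) = 12 + 1/12 = 145/12
12 + 1/(145/12) = 12 + 12/145 = 1752/145
12 + 1/(1752/145) = 12 + 145/1752 = 21169/1752
12 + 1/(21169/1752) = 12 + 1752/21169 = 255780/21169
6 + 1/(255780/21169) = 6 + 21169/255780 = 1555849/255780

1555849/255780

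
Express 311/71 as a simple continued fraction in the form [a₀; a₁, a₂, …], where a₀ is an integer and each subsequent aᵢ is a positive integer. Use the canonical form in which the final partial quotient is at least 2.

311 ÷ 71 → quotient 4, remainder 27
71 ÷ 27 → quotient 2, remainder 17
27 ÷ 17 → quotient 1, remainder 10
17 ÷ 10 → quotient 1, remainder 7
10 ÷ 7 → quotient 1, remainder 3
7 ÷ 3 → quotient 2, remainder 1
3 ÷ 1 → quotient 3, remainder 0

[4; 2, 1, 1, 1, 2, 3]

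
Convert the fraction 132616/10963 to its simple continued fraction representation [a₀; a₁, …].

⌊132616/10963⌋ = 12, remainder 1060
⌊10963/1060⌋ = 10, remainder 363
⌊1060/363⌋ = 2, remainder 334
⌊363/334⌋ = 1, remainder 29
⌊334/29⌋ = 11, remainder 15
⌊29/15⌋ = 1, remainder 14
⌊15/14⌋ = 1, remainder 1
⌊14/1⌋ = 14, remainder 0

[12; 10, 2, 1, 11, 1, 1, 14]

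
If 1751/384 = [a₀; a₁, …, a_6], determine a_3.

Run the Euclidean algorithm, recording each quotient:
1751 = 4·384 + 215, so a_0 = 4
384 = 1·215 + 169, so a_1 = 1
215 = 1·169 + 46, so a_2 = 1
169 = 3·46 + 31, so a_3 = 3

3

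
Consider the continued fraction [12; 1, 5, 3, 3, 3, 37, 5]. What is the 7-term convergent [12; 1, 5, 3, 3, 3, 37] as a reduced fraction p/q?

99636/7759

Use the convergent recurrence hₖ = aₖ·hₖ₋₁ + hₖ₋₂ (and likewise for the denominators kₖ):
a_0 = 12: 12/1
a_1 = 1: 13/1
a_2 = 5: 77/6
a_3 = 3: 244/19
a_4 = 3: 809/63
a_5 = 3: 2671/208
a_6 = 37: 99636/7759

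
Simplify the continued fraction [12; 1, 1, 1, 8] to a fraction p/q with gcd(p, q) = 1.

329/26

a_0 = 12: 12/1
a_1 = 1: 13/1
a_2 = 1: 25/2
a_3 = 1: 38/3
a_4 = 8: 329/26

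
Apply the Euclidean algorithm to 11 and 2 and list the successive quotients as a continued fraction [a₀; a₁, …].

[5; 2]

11 ÷ 2 → quotient 5, remainder 1
2 ÷ 1 → quotient 2, remainder 0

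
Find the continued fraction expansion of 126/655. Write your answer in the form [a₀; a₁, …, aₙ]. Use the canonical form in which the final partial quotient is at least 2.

[0; 5, 5, 25]

Repeatedly divide and take the remainder:
⌊126/655⌋ = 0, remainder 126
⌊655/126⌋ = 5, remainder 25
⌊126/25⌋ = 5, remainder 1
⌊25/1⌋ = 25, remainder 0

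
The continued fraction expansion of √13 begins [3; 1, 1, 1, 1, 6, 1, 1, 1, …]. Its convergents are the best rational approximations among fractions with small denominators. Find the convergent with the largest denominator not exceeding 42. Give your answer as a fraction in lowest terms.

a_0 = 3: 3/1  (≤ bound)
a_1 = 1: 4/1  (≤ bound)
a_2 = 1: 7/2  (≤ bound)
a_3 = 1: 11/3  (≤ bound)
a_4 = 1: 18/5  (≤ bound)
a_5 = 6: 119/33  (≤ bound)
a_6 = 1: 137/38  (≤ bound)
a_7 = 1: 256/71  (> 42, stop)

137/38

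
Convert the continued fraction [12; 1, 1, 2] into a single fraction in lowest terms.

63/5

Use the convergent recurrence hₖ = aₖ·hₖ₋₁ + hₖ₋₂ (and likewise for the denominators kₖ):
a_0 = 12: 12/1
a_1 = 1: 13/1
a_2 = 1: 25/2
a_3 = 2: 63/5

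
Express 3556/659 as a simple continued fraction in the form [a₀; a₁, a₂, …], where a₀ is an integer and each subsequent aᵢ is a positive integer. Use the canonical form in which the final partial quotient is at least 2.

⌊3556/659⌋ = 5, remainder 261
⌊659/261⌋ = 2, remainder 137
⌊261/137⌋ = 1, remainder 124
⌊137/124⌋ = 1, remainder 13
⌊124/13⌋ = 9, remainder 7
⌊13/7⌋ = 1, remainder 6
⌊7/6⌋ = 1, remainder 1
⌊6/1⌋ = 6, remainder 0

[5; 2, 1, 1, 9, 1, 1, 6]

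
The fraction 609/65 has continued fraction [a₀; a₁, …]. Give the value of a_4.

609 = 9·65 + 24, so a_0 = 9
65 = 2·24 + 17, so a_1 = 2
24 = 1·17 + 7, so a_2 = 1
17 = 2·7 + 3, so a_3 = 2
7 = 2·3 + 1, so a_4 = 2

2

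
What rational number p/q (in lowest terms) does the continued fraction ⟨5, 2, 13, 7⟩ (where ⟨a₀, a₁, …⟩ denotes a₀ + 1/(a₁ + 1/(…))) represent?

Use the convergent recurrence hₖ = aₖ·hₖ₋₁ + hₖ₋₂ (and likewise for the denominators kₖ):
a_0 = 5: 5/1
a_1 = 2: 11/2
a_2 = 13: 148/27
a_3 = 7: 1047/191

1047/191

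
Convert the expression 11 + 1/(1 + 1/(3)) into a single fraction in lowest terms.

Compute successive convergents:
a_0 = 11: 11/1
a_1 = 1: 12/1
a_2 = 3: 47/4

47/4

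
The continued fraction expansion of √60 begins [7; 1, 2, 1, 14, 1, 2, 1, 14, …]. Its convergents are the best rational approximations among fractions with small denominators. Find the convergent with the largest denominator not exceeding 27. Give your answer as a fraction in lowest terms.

31/4

a_0 = 7: 7/1  (≤ bound)
a_1 = 1: 8/1  (≤ bound)
a_2 = 2: 23/3  (≤ bound)
a_3 = 1: 31/4  (≤ bound)
a_4 = 14: 457/59  (> 27, stop)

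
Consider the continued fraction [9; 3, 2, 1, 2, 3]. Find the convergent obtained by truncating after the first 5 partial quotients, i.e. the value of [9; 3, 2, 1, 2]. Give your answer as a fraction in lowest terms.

Collapse the nested fraction from the inside out:
Start with 2.
1 + 1/(2/1) = 1 + 1/2 = 3/2
2 + 1/(3/2) = 2 + 2/3 = 8/3
3 + 1/(8/3) = 3 + 3/8 = 27/8
9 + 1/(27/8) = 9 + 8/27 = 251/27

251/27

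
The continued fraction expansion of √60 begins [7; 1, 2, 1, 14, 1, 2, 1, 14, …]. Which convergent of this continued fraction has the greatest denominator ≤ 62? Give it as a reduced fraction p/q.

List convergents until the denominator exceeds the bound:
a_0 = 7: 7/1  (≤ bound)
a_1 = 1: 8/1  (≤ bound)
a_2 = 2: 23/3  (≤ bound)
a_3 = 1: 31/4  (≤ bound)
a_4 = 14: 457/59  (≤ bound)
a_5 = 1: 488/63  (> 62, stop)

457/59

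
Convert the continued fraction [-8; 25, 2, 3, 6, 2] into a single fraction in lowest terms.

-19233/2416

a_0 = -8: -8/1
a_1 = 25: -199/25
a_2 = 2: -406/51
a_3 = 3: -1417/178
a_4 = 6: -8908/1119
a_5 = 2: -19233/2416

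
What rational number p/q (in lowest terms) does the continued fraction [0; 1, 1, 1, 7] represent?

a_0 = 0: 0/1
a_1 = 1: 1/1
a_2 = 1: 1/2
a_3 = 1: 2/3
a_4 = 7: 15/23

15/23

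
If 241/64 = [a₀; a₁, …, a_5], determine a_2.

Repeatedly divide and take the remainder:
⌊241/64⌋ = 3, remainder 49
⌊64/49⌋ = 1, remainder 15
⌊49/15⌋ = 3, remainder 4

3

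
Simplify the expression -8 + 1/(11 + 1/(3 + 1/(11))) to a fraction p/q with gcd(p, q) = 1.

-3046/385

Compute successive convergents:
a_0 = -8: -8/1
a_1 = 11: -87/11
a_2 = 3: -269/34
a_3 = 11: -3046/385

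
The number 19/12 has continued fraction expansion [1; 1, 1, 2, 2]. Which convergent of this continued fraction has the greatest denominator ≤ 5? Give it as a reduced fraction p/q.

8/5

a_0 = 1: 1/1  (≤ bound)
a_1 = 1: 2/1  (≤ bound)
a_2 = 1: 3/2  (≤ bound)
a_3 = 2: 8/5  (≤ bound)
a_4 = 2: 19/12  (> 5, stop)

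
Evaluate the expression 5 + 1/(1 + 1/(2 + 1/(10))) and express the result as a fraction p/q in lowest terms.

Build up convergents one term at a time:
a_0 = 5: 5/1
a_1 = 1: 6/1
a_2 = 2: 17/3
a_3 = 10: 176/31

176/31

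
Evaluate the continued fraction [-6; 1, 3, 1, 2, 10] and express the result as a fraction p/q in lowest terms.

-756/145

Use the convergent recurrence hₖ = aₖ·hₖ₋₁ + hₖ₋₂ (and likewise for the denominators kₖ):
a_0 = -6: -6/1
a_1 = 1: -5/1
a_2 = 3: -21/4
a_3 = 1: -26/5
a_4 = 2: -73/14
a_5 = 10: -756/145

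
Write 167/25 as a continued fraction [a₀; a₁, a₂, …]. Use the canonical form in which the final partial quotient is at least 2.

[6; 1, 2, 8]

Run the Euclidean algorithm, recording each quotient:
167 = 6·25 + 17, so a_0 = 6
25 = 1·17 + 8, so a_1 = 1
17 = 2·8 + 1, so a_2 = 2
8 = 8·1 + 0, so a_3 = 8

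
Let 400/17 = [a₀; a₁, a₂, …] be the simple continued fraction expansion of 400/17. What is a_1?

1

Repeatedly divide and take the remainder:
⌊400/17⌋ = 23, remainder 9
⌊17/9⌋ = 1, remainder 8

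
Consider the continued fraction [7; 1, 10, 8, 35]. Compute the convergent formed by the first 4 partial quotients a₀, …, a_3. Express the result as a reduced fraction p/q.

704/89

Start with 8.
10 + 1/(8/1) = 10 + 1/8 = 81/8
1 + 1/(81/8) = 1 + 8/81 = 89/81
7 + 1/(89/81) = 7 + 81/89 = 704/89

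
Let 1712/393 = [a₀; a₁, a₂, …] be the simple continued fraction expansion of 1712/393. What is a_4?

5

Run the Euclidean algorithm, recording each quotient:
1712 ÷ 393 → quotient 4, remainder 140
393 ÷ 140 → quotient 2, remainder 113
140 ÷ 113 → quotient 1, remainder 27
113 ÷ 27 → quotient 4, remainder 5
27 ÷ 5 → quotient 5, remainder 2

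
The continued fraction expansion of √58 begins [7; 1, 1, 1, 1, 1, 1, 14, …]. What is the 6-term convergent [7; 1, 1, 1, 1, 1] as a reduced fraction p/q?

a_0 = 7: 7/1
a_1 = 1: 8/1
a_2 = 1: 15/2
a_3 = 1: 23/3
a_4 = 1: 38/5
a_5 = 1: 61/8

61/8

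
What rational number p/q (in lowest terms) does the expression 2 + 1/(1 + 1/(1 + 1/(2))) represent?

13/5

a_0 = 2: 2/1
a_1 = 1: 3/1
a_2 = 1: 5/2
a_3 = 2: 13/5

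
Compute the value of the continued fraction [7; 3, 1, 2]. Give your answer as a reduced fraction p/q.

Build up convergents one term at a time:
a_0 = 7: 7/1
a_1 = 3: 22/3
a_2 = 1: 29/4
a_3 = 2: 80/11

80/11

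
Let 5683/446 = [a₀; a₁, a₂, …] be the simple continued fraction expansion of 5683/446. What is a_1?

1

⌊5683/446⌋ = 12, remainder 331
⌊446/331⌋ = 1, remainder 115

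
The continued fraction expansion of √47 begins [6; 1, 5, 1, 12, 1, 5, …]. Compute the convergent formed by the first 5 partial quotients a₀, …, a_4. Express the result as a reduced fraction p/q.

617/90

Starting at the tail and folding back:
Start with 12.
1 + 1/(12/1) = 1 + 1/12 = 13/12
5 + 1/(13/12) = 5 + 12/13 = 77/13
1 + 1/(77/13) = 1 + 13/77 = 90/77
6 + 1/(90/77) = 6 + 77/90 = 617/90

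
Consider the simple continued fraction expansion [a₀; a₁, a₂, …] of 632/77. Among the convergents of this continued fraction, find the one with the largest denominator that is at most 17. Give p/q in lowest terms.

41/5

List convergents until the denominator exceeds the bound:
a_0 = 8: 8/1  (≤ bound)
a_1 = 4: 33/4  (≤ bound)
a_2 = 1: 41/5  (≤ bound)
a_3 = 4: 197/24  (> 17, stop)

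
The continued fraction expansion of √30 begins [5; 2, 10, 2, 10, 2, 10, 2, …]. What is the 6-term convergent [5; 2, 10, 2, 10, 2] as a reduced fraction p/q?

5291/966

a_0 = 5: 5/1
a_1 = 2: 11/2
a_2 = 10: 115/21
a_3 = 2: 241/44
a_4 = 10: 2525/461
a_5 = 2: 5291/966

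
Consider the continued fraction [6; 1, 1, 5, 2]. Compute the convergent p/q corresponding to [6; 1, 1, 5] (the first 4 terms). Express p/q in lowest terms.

72/11

Start with 5.
1 + 1/(5/1) = 1 + 1/5 = 6/5
1 + 1/(6/5) = 1 + 5/6 = 11/6
6 + 1/(11/6) = 6 + 6/11 = 72/11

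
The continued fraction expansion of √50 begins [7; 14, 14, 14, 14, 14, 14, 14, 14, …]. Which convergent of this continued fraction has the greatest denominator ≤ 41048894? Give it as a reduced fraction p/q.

a_0 = 7: 7/1  (≤ bound)
a_1 = 14: 99/14  (≤ bound)
a_2 = 14: 1393/197  (≤ bound)
a_3 = 14: 19601/2772  (≤ bound)
a_4 = 14: 275807/39005  (≤ bound)
a_5 = 14: 3880899/548842  (≤ bound)
a_6 = 14: 54608393/7722793  (≤ bound)
a_7 = 14: 768398401/108667944  (> 41048894, stop)

54608393/7722793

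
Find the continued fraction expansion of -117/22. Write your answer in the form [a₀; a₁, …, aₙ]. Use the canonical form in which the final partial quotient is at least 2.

Apply division with remainder until the remainder is 0:
-117 ÷ 22 → quotient -6, remainder 15
22 ÷ 15 → quotient 1, remainder 7
15 ÷ 7 → quotient 2, remainder 1
7 ÷ 1 → quotient 7, remainder 0

[-6; 1, 2, 7]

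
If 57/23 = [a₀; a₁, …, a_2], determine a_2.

57 = 2·23 + 11, so a_0 = 2
23 = 2·11 + 1, so a_1 = 2
11 = 11·1 + 0, so a_2 = 11

11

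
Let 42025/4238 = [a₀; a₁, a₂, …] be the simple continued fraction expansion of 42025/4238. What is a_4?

Apply division with remainder until the remainder is 0:
42025 = 9·4238 + 3883, so a_0 = 9
4238 = 1·3883 + 355, so a_1 = 1
3883 = 10·355 + 333, so a_2 = 10
355 = 1·333 + 22, so a_3 = 1
333 = 15·22 + 3, so a_4 = 15

15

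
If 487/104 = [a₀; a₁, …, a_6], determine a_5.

⌊487/104⌋ = 4, remainder 71
⌊104/71⌋ = 1, remainder 33
⌊71/33⌋ = 2, remainder 5
⌊33/5⌋ = 6, remainder 3
⌊5/3⌋ = 1, remainder 2
⌊3/2⌋ = 1, remainder 1

1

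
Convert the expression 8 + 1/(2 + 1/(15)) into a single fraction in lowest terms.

a_0 = 8: 8/1
a_1 = 2: 17/2
a_2 = 15: 263/31

263/31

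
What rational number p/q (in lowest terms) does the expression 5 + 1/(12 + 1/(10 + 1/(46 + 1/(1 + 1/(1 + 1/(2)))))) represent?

143600/28253

Collapse the nested fraction from the inside out:
Start with 2.
1 + 1/(2/1) = 1 + 1/2 = 3/2
1 + 1/(3/2) = 1 + 2/3 = 5/3
46 + 1/(5/3) = 46 + 3/5 = 233/5
10 + 1/(233/5) = 10 + 5/233 = 2335/233
12 + 1/(2335/233) = 12 + 233/2335 = 28253/2335
5 + 1/(28253/2335) = 5 + 2335/28253 = 143600/28253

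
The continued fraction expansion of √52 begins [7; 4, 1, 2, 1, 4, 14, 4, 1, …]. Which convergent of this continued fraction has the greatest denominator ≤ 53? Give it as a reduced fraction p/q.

137/19

List convergents until the denominator exceeds the bound:
a_0 = 7: 7/1  (≤ bound)
a_1 = 4: 29/4  (≤ bound)
a_2 = 1: 36/5  (≤ bound)
a_3 = 2: 101/14  (≤ bound)
a_4 = 1: 137/19  (≤ bound)
a_5 = 4: 649/90  (> 53, stop)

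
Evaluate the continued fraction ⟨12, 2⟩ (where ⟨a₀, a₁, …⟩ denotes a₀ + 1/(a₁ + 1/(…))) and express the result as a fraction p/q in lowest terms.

Use the convergent recurrence hₖ = aₖ·hₖ₋₁ + hₖ₋₂ (and likewise for the denominators kₖ):
a_0 = 12: 12/1
a_1 = 2: 25/2

25/2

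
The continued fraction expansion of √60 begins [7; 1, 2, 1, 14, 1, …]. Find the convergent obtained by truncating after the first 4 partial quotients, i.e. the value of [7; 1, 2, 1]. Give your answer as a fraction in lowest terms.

31/4

Use the convergent recurrence hₖ = aₖ·hₖ₋₁ + hₖ₋₂ (and likewise for the denominators kₖ):
a_0 = 7: 7/1
a_1 = 1: 8/1
a_2 = 2: 23/3
a_3 = 1: 31/4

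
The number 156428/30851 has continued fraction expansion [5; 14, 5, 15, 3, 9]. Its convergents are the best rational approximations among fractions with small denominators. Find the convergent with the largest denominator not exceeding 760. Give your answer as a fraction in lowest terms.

360/71

List convergents until the denominator exceeds the bound:
a_0 = 5: 5/1  (≤ bound)
a_1 = 14: 71/14  (≤ bound)
a_2 = 5: 360/71  (≤ bound)
a_3 = 15: 5471/1079  (> 760, stop)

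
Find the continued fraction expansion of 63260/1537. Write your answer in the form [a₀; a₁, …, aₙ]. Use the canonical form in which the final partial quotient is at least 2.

[41; 6, 3, 13, 6]

63260 ÷ 1537 → quotient 41, remainder 243
1537 ÷ 243 → quotient 6, remainder 79
243 ÷ 79 → quotient 3, remainder 6
79 ÷ 6 → quotient 13, remainder 1
6 ÷ 1 → quotient 6, remainder 0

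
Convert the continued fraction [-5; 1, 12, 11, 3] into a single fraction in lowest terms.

a_0 = -5: -5/1
a_1 = 1: -4/1
a_2 = 12: -53/13
a_3 = 11: -587/144
a_4 = 3: -1814/445

-1814/445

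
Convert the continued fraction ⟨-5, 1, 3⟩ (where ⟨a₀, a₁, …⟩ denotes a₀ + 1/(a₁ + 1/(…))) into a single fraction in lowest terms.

-17/4

a_0 = -5: -5/1
a_1 = 1: -4/1
a_2 = 3: -17/4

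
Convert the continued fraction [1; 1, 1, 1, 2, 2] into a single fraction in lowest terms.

Compute successive convergents:
a_0 = 1: 1/1
a_1 = 1: 2/1
a_2 = 1: 3/2
a_3 = 1: 5/3
a_4 = 2: 13/8
a_5 = 2: 31/19

31/19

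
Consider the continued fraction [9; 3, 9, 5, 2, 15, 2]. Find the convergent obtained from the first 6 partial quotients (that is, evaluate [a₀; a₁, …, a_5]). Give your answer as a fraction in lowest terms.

45238/4853

Work from the innermost term outward:
Start with 15.
2 + 1/(15/1) = 2 + 1/15 = 31/15
5 + 1/(31/15) = 5 + 15/31 = 170/31
9 + 1/(170/31) = 9 + 31/170 = 1561/170
3 + 1/(1561/170) = 3 + 170/1561 = 4853/1561
9 + 1/(4853/1561) = 9 + 1561/4853 = 45238/4853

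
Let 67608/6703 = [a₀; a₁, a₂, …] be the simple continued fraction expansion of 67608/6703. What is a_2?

67608 ÷ 6703 → quotient 10, remainder 578
6703 ÷ 578 → quotient 11, remainder 345
578 ÷ 345 → quotient 1, remainder 233

1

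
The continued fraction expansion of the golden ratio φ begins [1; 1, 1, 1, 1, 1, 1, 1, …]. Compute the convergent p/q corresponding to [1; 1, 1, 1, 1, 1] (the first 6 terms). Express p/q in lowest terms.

13/8

a_0 = 1: 1/1
a_1 = 1: 2/1
a_2 = 1: 3/2
a_3 = 1: 5/3
a_4 = 1: 8/5
a_5 = 1: 13/8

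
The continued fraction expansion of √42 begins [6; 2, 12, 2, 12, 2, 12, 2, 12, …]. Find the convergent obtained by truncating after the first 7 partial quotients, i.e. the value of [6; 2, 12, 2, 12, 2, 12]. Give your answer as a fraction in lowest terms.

109194/16849

a_0 = 6: 6/1
a_1 = 2: 13/2
a_2 = 12: 162/25
a_3 = 2: 337/52
a_4 = 12: 4206/649
a_5 = 2: 8749/1350
a_6 = 12: 109194/16849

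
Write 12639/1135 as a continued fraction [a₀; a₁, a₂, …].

[11; 7, 2, 1, 2, 2, 1, 5]

12639 ÷ 1135 → quotient 11, remainder 154
1135 ÷ 154 → quotient 7, remainder 57
154 ÷ 57 → quotient 2, remainder 40
57 ÷ 40 → quotient 1, remainder 17
40 ÷ 17 → quotient 2, remainder 6
17 ÷ 6 → quotient 2, remainder 5
6 ÷ 5 → quotient 1, remainder 1
5 ÷ 1 → quotient 5, remainder 0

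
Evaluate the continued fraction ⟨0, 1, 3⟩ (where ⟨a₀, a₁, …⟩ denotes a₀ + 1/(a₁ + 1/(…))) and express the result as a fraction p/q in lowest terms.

3/4

Starting at the tail and folding back:
Start with 3.
1 + 1/(3/1) = 1 + 1/3 = 4/3
0 + 1/(4/3) = 0 + 3/4 = 3/4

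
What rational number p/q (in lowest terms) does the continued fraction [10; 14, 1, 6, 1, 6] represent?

Start with 6.
1 + 1/(6/1) = 1 + 1/6 = 7/6
6 + 1/(7/6) = 6 + 6/7 = 48/7
1 + 1/(48/7) = 1 + 7/48 = 55/48
14 + 1/(55/48) = 14 + 48/55 = 818/55
10 + 1/(818/55) = 10 + 55/818 = 8235/818

8235/818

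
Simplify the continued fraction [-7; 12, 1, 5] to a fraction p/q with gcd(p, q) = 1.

a_0 = -7: -7/1
a_1 = 12: -83/12
a_2 = 1: -90/13
a_3 = 5: -533/77

-533/77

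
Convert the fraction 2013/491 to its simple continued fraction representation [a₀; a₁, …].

[4; 10, 49]

2013 = 4·491 + 49, so a_0 = 4
491 = 10·49 + 1, so a_1 = 10
49 = 49·1 + 0, so a_2 = 49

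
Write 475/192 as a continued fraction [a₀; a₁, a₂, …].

Repeatedly divide and take the remainder:
475 ÷ 192 → quotient 2, remainder 91
192 ÷ 91 → quotient 2, remainder 10
91 ÷ 10 → quotient 9, remainder 1
10 ÷ 1 → quotient 10, remainder 0

[2; 2, 9, 10]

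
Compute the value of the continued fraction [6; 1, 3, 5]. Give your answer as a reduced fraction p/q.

142/21

Starting at the tail and folding back:
Start with 5.
3 + 1/(5/1) = 3 + 1/5 = 16/5
1 + 1/(16/5) = 1 + 5/16 = 21/16
6 + 1/(21/16) = 6 + 16/21 = 142/21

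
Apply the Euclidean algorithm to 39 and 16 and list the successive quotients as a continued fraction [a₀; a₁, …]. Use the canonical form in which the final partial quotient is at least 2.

39 ÷ 16 → quotient 2, remainder 7
16 ÷ 7 → quotient 2, remainder 2
7 ÷ 2 → quotient 3, remainder 1
2 ÷ 1 → quotient 2, remainder 0

[2; 2, 3, 2]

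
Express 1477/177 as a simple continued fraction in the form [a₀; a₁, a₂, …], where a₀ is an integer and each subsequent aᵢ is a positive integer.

1477 = 8·177 + 61, so a_0 = 8
177 = 2·61 + 55, so a_1 = 2
61 = 1·55 + 6, so a_2 = 1
55 = 9·6 + 1, so a_3 = 9
6 = 6·1 + 0, so a_4 = 6

[8; 2, 1, 9, 6]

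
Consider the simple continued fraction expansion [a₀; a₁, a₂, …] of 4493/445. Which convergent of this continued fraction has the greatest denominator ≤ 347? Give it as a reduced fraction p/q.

a_0 = 10: 10/1  (≤ bound)
a_1 = 10: 101/10  (≤ bound)
a_2 = 2: 212/21  (≤ bound)
a_3 = 1: 313/31  (≤ bound)
a_4 = 6: 2090/207  (≤ bound)
a_5 = 2: 4493/445  (> 347, stop)

2090/207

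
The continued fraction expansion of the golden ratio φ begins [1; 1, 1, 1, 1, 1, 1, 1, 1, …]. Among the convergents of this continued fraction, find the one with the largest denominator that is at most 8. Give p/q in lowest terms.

13/8

List convergents until the denominator exceeds the bound:
a_0 = 1: 1/1  (≤ bound)
a_1 = 1: 2/1  (≤ bound)
a_2 = 1: 3/2  (≤ bound)
a_3 = 1: 5/3  (≤ bound)
a_4 = 1: 8/5  (≤ bound)
a_5 = 1: 13/8  (≤ bound)
a_6 = 1: 21/13  (> 8, stop)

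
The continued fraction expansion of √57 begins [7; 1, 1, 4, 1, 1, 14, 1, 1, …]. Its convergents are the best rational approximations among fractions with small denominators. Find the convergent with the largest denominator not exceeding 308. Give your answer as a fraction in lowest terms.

2197/291

a_0 = 7: 7/1  (≤ bound)
a_1 = 1: 8/1  (≤ bound)
a_2 = 1: 15/2  (≤ bound)
a_3 = 4: 68/9  (≤ bound)
a_4 = 1: 83/11  (≤ bound)
a_5 = 1: 151/20  (≤ bound)
a_6 = 14: 2197/291  (≤ bound)
a_7 = 1: 2348/311  (> 308, stop)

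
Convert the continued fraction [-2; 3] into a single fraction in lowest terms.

Use the convergent recurrence hₖ = aₖ·hₖ₋₁ + hₖ₋₂ (and likewise for the denominators kₖ):
a_0 = -2: -2/1
a_1 = 3: -5/3

-5/3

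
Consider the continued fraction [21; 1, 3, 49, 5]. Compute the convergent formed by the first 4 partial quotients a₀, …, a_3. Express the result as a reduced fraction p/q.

4285/197

Use the convergent recurrence hₖ = aₖ·hₖ₋₁ + hₖ₋₂ (and likewise for the denominators kₖ):
a_0 = 21: 21/1
a_1 = 1: 22/1
a_2 = 3: 87/4
a_3 = 49: 4285/197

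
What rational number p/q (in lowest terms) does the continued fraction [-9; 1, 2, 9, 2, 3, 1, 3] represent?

-8297/997

Start with 3.
1 + 1/(3/1) = 1 + 1/3 = 4/3
3 + 1/(4/3) = 3 + 3/4 = 15/4
2 + 1/(15/4) = 2 + 4/15 = 34/15
9 + 1/(34/15) = 9 + 15/34 = 321/34
2 + 1/(321/34) = 2 + 34/321 = 676/321
1 + 1/(676/321) = 1 + 321/676 = 997/676
-9 + 1/(997/676) = -9 + 676/997 = -8297/997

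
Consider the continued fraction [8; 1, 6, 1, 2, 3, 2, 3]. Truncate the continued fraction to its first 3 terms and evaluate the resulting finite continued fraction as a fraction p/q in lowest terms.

a_0 = 8: 8/1
a_1 = 1: 9/1
a_2 = 6: 62/7

62/7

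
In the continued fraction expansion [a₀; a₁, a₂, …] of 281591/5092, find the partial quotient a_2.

3

⌊281591/5092⌋ = 55, remainder 1531
⌊5092/1531⌋ = 3, remainder 499
⌊1531/499⌋ = 3, remainder 34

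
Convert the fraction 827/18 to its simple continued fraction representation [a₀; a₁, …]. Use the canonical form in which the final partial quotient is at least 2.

[45; 1, 17]

827 = 45·18 + 17, so a_0 = 45
18 = 1·17 + 1, so a_1 = 1
17 = 17·1 + 0, so a_2 = 17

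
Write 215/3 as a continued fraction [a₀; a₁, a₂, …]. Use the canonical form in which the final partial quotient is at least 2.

[71; 1, 2]

215 = 71·3 + 2, so a_0 = 71
3 = 1·2 + 1, so a_1 = 1
2 = 2·1 + 0, so a_2 = 2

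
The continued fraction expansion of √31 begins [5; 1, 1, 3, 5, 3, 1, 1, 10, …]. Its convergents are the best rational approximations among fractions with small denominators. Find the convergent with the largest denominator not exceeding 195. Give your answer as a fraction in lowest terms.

List convergents until the denominator exceeds the bound:
a_0 = 5: 5/1  (≤ bound)
a_1 = 1: 6/1  (≤ bound)
a_2 = 1: 11/2  (≤ bound)
a_3 = 3: 39/7  (≤ bound)
a_4 = 5: 206/37  (≤ bound)
a_5 = 3: 657/118  (≤ bound)
a_6 = 1: 863/155  (≤ bound)
a_7 = 1: 1520/273  (> 195, stop)

863/155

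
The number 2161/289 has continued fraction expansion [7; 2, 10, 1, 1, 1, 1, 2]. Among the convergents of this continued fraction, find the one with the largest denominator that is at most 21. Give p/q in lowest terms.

157/21

a_0 = 7: 7/1  (≤ bound)
a_1 = 2: 15/2  (≤ bound)
a_2 = 10: 157/21  (≤ bound)
a_3 = 1: 172/23  (> 21, stop)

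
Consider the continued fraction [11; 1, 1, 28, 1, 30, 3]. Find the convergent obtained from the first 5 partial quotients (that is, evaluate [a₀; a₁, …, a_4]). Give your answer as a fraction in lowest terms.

a_0 = 11: 11/1
a_1 = 1: 12/1
a_2 = 1: 23/2
a_3 = 28: 656/57
a_4 = 1: 679/59

679/59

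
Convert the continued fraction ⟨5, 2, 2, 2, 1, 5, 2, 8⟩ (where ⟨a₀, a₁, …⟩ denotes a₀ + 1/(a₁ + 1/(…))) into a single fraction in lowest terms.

Build up convergents one term at a time:
a_0 = 5: 5/1
a_1 = 2: 11/2
a_2 = 2: 27/5
a_3 = 2: 65/12
a_4 = 1: 92/17
a_5 = 5: 525/97
a_6 = 2: 1142/211
a_7 = 8: 9661/1785

9661/1785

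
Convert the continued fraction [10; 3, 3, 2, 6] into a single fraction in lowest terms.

a_0 = 10: 10/1
a_1 = 3: 31/3
a_2 = 3: 103/10
a_3 = 2: 237/23
a_4 = 6: 1525/148

1525/148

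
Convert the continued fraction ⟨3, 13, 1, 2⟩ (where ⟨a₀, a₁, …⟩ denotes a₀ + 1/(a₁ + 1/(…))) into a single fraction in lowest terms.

a_0 = 3: 3/1
a_1 = 13: 40/13
a_2 = 1: 43/14
a_3 = 2: 126/41

126/41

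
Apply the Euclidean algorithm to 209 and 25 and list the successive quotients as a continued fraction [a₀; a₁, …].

209 ÷ 25 → quotient 8, remainder 9
25 ÷ 9 → quotient 2, remainder 7
9 ÷ 7 → quotient 1, remainder 2
7 ÷ 2 → quotient 3, remainder 1
2 ÷ 1 → quotient 2, remainder 0

[8; 2, 1, 3, 2]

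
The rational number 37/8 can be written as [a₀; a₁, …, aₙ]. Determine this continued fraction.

Apply division with remainder until the remainder is 0:
37 = 4·8 + 5, so a_0 = 4
8 = 1·5 + 3, so a_1 = 1
5 = 1·3 + 2, so a_2 = 1
3 = 1·2 + 1, so a_3 = 1
2 = 2·1 + 0, so a_4 = 2

[4; 1, 1, 1, 2]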